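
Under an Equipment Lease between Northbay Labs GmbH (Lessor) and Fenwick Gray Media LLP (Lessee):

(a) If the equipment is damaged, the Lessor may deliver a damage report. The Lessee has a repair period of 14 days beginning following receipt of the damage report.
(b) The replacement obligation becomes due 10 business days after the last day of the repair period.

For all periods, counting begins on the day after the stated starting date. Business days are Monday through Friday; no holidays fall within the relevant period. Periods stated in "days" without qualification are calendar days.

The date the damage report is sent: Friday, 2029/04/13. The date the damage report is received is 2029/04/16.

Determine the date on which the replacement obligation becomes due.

2029/05/14

Adding 14 calendar days to 2029/04/16 gives 2029/04/30, which is the last day of the repair period.
The date on which the replacement obligation becomes due: counting 10 business days from Monday, 2029/04/30 (May 1, May 2, May 3, May 4, May 7, May 8, May 9, May 10, May 11, May 14, skipping weekends) reaches Monday, 2029/05/14.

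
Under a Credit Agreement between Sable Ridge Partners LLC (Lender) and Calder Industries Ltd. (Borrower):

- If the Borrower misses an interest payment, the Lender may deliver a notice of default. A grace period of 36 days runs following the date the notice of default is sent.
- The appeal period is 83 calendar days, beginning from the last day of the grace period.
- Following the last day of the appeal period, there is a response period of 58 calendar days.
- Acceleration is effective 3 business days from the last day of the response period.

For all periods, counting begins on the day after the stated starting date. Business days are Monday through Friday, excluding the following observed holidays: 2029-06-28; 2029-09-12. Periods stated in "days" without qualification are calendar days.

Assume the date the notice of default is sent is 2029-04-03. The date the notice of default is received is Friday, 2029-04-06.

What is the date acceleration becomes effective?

The last day of the grace period: 36 calendar days after 2029-04-03 is 2029-05-09.
Adding 83 calendar days to 2029-05-09 gives 2029-07-31, which is the last day of the appeal period.
Adding 58 calendar days to 2029-07-31 gives 2029-09-27, which is the last day of the response period.
From Thursday, 2029-09-27, 3 business days (Sep 28, Oct 1, Oct 2, skipping weekends) brings us to Tuesday, 2029-10-02, which is the date acceleration becomes effective.

2029-10-02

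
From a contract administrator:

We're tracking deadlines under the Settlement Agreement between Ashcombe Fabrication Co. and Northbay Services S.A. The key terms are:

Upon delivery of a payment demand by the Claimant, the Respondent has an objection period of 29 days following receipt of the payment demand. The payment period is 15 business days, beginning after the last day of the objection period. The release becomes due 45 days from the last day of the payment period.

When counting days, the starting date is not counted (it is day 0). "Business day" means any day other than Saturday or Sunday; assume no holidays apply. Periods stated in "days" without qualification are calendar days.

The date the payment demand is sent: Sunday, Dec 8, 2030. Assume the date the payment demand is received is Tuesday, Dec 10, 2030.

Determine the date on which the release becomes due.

The last day of the objection period: Dec 10, 2030 + 29 days = Jan 8, 2031.
The last day of the payment period: counting 15 business days from Wednesday, Jan 8, 2031 (Jan 9, Jan 10, Jan 13, Jan 14, …, Jan 27, Jan 28, Jan 29, skipping weekends) reaches Wednesday, Jan 29, 2031.
The date on which the release becomes due: Jan 29, 2031 + 45 days = Mar 15, 2031.

Mar 15, 2031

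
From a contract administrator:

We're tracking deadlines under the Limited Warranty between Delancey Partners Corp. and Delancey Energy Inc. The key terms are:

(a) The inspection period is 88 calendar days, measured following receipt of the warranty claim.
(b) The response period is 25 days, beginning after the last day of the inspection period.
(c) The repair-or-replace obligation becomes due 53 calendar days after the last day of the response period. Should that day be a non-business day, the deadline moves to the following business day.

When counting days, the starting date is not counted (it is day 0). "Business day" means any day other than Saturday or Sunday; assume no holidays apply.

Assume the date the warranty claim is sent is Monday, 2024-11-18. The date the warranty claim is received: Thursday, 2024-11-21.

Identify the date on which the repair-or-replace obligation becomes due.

Adding 88 calendar days to 2024-11-21 gives 2025-02-17, which is the last day of the inspection period.
The last day of the response period: 25 calendar days after 2025-02-17 is 2025-03-14.
The date on which the repair-or-replace obligation becomes due: 2025-03-14 + 53 days = 2025-05-06. 2025-05-06 is a Tuesday, so no roll-forward applies.

2025-05-06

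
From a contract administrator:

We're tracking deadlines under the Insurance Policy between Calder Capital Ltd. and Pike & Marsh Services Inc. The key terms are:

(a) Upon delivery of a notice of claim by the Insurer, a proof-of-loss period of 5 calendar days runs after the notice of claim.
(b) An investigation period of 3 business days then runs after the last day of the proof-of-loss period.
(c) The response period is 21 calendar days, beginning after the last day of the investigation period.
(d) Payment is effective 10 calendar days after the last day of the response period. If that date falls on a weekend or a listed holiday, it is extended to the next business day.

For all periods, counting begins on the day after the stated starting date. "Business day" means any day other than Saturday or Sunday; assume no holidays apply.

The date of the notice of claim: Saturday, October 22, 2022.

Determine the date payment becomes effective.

The last day of the proof-of-loss period: October 22, 2022 + 5 days = October 27, 2022.
From Thursday, October 27, 2022, 3 business days (Oct 28, Oct 31, Nov 1, skipping weekends) brings us to Tuesday, November 1, 2022, which is the last day of the investigation period.
The last day of the response period: November 1, 2022 + 21 days = November 22, 2022.
The date payment becomes effective: November 22, 2022 + 10 days = December 2, 2022. December 2, 2022 is a Friday, so no roll-forward applies.

December 2, 2022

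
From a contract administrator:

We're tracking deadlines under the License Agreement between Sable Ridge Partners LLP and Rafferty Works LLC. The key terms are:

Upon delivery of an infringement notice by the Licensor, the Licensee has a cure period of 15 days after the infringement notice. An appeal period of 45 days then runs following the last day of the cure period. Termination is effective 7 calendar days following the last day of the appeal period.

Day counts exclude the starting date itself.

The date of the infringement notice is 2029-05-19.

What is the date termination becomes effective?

The last day of the cure period: 15 calendar days after 2029-05-19 is 2029-06-03.
The last day of the appeal period: 2029-06-03 + 45 days = 2029-07-18.
Adding 7 calendar days to 2029-07-18 gives 2029-07-25, which is the date termination becomes effective.

2029-07-25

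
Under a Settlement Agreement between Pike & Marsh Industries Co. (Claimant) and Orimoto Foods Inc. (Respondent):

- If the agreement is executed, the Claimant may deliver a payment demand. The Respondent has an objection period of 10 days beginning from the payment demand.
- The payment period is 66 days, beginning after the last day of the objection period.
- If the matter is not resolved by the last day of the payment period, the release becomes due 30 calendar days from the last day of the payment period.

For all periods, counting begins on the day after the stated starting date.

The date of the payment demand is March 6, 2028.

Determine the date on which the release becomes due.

June 20, 2028

The last day of the objection period: 10 calendar days after March 6, 2028 is March 16, 2028.
The last day of the payment period: March 16, 2028 + 66 days = May 21, 2028.
The date on which the release becomes due: 30 calendar days after May 21, 2028 is June 20, 2028.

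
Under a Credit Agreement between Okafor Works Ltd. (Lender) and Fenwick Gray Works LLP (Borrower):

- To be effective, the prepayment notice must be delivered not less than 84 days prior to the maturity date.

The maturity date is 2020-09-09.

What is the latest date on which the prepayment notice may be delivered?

2020-06-17

Counting back 84 calendar days from 2020-09-09 gives 2020-06-17.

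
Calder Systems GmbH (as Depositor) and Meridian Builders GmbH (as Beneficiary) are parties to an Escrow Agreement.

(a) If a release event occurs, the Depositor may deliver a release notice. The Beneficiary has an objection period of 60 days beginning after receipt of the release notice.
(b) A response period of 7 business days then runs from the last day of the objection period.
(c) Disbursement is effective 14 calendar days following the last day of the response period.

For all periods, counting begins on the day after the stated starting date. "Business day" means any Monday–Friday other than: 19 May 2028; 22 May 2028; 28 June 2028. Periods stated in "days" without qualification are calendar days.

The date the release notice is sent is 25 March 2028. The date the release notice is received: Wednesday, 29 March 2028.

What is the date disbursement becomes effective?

The last day of the objection period: 29 March 2028 + 60 days = 28 May 2028.
The last day of the response period: counting 7 business days from Sunday, 28 May 2028 (May 29, May 30, May 31, Jun 1, Jun 2, Jun 5, Jun 6, skipping weekends) reaches Tuesday, 6 June 2028.
Adding 14 calendar days to 6 June 2028 gives 20 June 2028, which is the date disbursement becomes effective.

20 June 2028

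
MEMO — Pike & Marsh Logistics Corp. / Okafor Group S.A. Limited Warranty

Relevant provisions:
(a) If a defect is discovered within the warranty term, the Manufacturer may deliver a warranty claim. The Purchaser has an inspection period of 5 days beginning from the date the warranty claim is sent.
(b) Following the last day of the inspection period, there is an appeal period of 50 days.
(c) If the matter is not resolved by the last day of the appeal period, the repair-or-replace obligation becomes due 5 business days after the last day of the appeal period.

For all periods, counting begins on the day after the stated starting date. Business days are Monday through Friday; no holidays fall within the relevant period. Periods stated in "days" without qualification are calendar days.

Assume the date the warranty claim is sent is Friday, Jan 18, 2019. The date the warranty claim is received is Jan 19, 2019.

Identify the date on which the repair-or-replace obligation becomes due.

Adding 5 calendar days to Jan 18, 2019 gives Jan 23, 2019, which is the last day of the inspection period.
The last day of the appeal period: Jan 23, 2019 + 50 days = Mar 14, 2019.
The date on which the repair-or-replace obligation becomes due: 5 business days after Thursday, Mar 14, 2019, skipping weekends — Mar 15, Mar 18, Mar 19, Mar 20, Mar 21 — lands on Thursday, Mar 21, 2019.

Mar 21, 2019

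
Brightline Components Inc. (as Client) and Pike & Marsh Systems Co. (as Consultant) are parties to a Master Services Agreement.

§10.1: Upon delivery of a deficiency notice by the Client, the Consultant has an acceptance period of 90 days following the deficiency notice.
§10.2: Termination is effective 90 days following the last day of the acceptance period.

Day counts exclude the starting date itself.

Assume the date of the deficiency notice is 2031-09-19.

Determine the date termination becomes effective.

The last day of the acceptance period: 90 calendar days after 2031-09-19 is 2031-12-18.
Adding 90 calendar days to 2031-12-18 gives 2032-03-17, which is the date termination becomes effective.

2032-03-17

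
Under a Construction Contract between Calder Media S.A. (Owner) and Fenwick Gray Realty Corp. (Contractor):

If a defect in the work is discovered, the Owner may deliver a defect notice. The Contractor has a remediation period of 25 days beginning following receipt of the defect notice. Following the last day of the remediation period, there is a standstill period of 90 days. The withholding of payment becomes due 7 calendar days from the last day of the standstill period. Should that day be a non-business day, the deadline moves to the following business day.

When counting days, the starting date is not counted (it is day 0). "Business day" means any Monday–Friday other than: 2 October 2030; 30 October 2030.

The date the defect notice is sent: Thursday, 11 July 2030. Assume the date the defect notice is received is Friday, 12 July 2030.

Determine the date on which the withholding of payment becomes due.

The last day of the remediation period: 25 calendar days after 12 July 2030 is 6 August 2030.
The last day of the standstill period: 90 calendar days after 6 August 2030 is 4 November 2030.
The date on which the withholding of payment becomes due: 7 calendar days after 4 November 2030 is 11 November 2030. 11 November 2030 is a Monday and is not a listed holiday, so no roll-forward applies.

11 November 2030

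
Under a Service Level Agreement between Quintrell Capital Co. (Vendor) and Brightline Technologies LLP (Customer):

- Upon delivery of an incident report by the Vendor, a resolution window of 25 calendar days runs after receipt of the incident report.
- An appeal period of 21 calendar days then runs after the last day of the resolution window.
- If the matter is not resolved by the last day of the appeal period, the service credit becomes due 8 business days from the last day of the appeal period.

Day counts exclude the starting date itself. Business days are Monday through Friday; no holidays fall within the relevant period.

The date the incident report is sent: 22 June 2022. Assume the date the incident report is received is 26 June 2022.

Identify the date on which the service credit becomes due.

23 August 2022

The last day of the resolution window: 26 June 2022 + 25 days = 21 July 2022.
Adding 21 calendar days to 21 July 2022 gives 11 August 2022, which is the last day of the appeal period.
The date on which the service credit becomes due: 8 business days after Thursday, 11 August 2022, skipping weekends — Aug 12, Aug 15, Aug 16, Aug 17, Aug 18, Aug 19, Aug 22, Aug 23 — lands on Tuesday, 23 August 2022.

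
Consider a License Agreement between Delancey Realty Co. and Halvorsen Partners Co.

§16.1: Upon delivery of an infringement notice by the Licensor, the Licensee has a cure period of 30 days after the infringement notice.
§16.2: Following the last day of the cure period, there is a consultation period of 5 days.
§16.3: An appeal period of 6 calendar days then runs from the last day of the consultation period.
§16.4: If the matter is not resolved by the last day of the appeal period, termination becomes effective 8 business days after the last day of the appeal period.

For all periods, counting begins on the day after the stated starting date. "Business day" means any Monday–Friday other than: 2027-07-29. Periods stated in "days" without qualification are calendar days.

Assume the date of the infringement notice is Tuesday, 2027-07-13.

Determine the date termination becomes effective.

2027-09-02

Adding 30 calendar days to 2027-07-13 gives 2027-08-12, which is the last day of the cure period.
Adding 5 calendar days to 2027-08-12 gives 2027-08-17, which is the last day of the consultation period.
The last day of the appeal period: 6 calendar days after 2027-08-17 is 2027-08-23.
From Monday, 2027-08-23, 8 business days (Aug 24, Aug 25, Aug 26, Aug 27, Aug 30, Aug 31, Sep 1, Sep 2, skipping weekends) brings us to Thursday, 2027-09-02, which is the date termination becomes effective.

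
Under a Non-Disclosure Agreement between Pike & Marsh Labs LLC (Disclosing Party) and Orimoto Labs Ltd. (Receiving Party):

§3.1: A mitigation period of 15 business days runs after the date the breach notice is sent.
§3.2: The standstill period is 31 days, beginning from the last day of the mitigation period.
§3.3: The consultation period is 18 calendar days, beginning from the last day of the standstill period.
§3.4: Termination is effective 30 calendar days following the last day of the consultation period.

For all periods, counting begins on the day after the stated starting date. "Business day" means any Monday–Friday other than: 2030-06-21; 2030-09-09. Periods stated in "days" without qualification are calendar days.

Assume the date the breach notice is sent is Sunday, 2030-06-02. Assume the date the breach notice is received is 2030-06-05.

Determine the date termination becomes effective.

The last day of the mitigation period: 15 business days after Sunday, 2030-06-02, skipping weekends and the listed holiday on Jun 21 — Jun 3, Jun 4, Jun 5, Jun 6, …, Jun 19, Jun 20, Jun 24 — lands on Monday, 2030-06-24.
The last day of the standstill period: 2030-06-24 + 31 days = 2030-07-25.
The last day of the consultation period: 2030-07-25 + 18 days = 2030-08-12.
The date termination becomes effective: 30 calendar days after 2030-08-12 is 2030-09-11.

2030-09-11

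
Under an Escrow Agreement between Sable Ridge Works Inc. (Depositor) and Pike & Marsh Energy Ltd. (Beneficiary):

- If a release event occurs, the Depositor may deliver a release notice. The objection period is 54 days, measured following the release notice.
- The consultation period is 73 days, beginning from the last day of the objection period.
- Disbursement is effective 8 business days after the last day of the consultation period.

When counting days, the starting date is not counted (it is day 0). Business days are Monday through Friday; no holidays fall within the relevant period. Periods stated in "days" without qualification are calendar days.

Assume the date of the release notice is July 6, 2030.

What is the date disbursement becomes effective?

November 20, 2030

The last day of the objection period: 54 calendar days after July 6, 2030 is August 29, 2030.
The last day of the consultation period: 73 calendar days after August 29, 2030 is November 10, 2030.
From Sunday, November 10, 2030, 8 business days (Nov 11, Nov 12, Nov 13, Nov 14, Nov 15, Nov 18, Nov 19, Nov 20, skipping weekends) brings us to Wednesday, November 20, 2030, which is the date disbursement becomes effective.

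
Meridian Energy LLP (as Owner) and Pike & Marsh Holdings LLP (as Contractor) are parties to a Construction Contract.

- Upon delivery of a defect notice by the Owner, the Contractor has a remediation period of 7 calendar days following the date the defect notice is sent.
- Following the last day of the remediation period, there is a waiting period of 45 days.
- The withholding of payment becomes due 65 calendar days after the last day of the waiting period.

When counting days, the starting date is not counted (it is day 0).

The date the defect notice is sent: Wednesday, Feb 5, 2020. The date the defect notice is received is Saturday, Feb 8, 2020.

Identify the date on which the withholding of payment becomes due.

Jun 1, 2020

The last day of the remediation period: Feb 5, 2020 + 7 days = Feb 12, 2020.
The last day of the waiting period: 45 calendar days after Feb 12, 2020 is Mar 28, 2020.
Adding 65 calendar days to Mar 28, 2020 gives Jun 1, 2020, which is the date on which the withholding of payment becomes due.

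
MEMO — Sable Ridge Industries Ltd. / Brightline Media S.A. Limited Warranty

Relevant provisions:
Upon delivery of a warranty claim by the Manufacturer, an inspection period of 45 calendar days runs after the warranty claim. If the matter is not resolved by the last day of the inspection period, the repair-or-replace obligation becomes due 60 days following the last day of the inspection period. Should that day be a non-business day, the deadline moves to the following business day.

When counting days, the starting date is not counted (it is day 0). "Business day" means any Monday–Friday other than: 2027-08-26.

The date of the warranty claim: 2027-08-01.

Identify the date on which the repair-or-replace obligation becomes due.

The last day of the inspection period: 2027-08-01 + 45 days = 2027-09-15.
The date on which the repair-or-replace obligation becomes due: 2027-09-15 + 60 days = 2027-11-14. That falls on a Sunday, so it rolls to the next business day, Monday, 2027-11-15.

2027-11-15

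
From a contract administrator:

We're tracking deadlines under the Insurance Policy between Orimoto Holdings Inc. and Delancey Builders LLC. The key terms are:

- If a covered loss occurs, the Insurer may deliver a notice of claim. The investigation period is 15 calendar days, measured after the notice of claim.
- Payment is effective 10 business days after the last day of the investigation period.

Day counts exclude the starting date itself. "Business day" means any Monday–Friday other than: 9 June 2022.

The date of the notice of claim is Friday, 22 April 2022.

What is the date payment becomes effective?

20 May 2022

The last day of the investigation period: 15 calendar days after 22 April 2022 is 7 May 2022.
From Saturday, 7 May 2022, 10 business days (May 9, May 10, May 11, May 12, May 13, May 16, May 17, May 18, May 19, May 20, skipping weekends) brings us to Friday, 20 May 2022, which is the date payment becomes effective.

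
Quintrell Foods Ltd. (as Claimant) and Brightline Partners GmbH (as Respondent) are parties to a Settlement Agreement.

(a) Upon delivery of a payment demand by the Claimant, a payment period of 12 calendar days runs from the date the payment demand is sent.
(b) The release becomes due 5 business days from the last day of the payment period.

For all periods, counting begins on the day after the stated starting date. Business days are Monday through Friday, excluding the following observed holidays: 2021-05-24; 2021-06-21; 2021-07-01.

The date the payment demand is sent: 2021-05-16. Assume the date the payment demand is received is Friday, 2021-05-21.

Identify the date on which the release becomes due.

2021-06-04

The last day of the payment period: 2021-05-16 + 12 days = 2021-05-28.
The date on which the release becomes due: counting 5 business days from Friday, 2021-05-28 (May 31, Jun 1, Jun 2, Jun 3, Jun 4, skipping weekends) reaches Friday, 2021-06-04.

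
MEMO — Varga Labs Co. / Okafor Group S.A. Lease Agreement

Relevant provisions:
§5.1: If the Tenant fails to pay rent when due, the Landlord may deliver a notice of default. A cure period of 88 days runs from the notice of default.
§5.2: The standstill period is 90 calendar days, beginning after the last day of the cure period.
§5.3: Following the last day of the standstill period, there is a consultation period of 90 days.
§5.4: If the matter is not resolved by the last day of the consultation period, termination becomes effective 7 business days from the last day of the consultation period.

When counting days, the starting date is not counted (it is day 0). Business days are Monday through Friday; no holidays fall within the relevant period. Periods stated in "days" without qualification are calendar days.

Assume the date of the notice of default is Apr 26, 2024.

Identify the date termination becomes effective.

Jan 28, 2025

Adding 88 calendar days to Apr 26, 2024 gives Jul 23, 2024, which is the last day of the cure period.
The last day of the standstill period: Jul 23, 2024 + 90 days = Oct 21, 2024.
The last day of the consultation period: 90 calendar days after Oct 21, 2024 is Jan 19, 2025.
From Sunday, Jan 19, 2025, 7 business days (Jan 20, Jan 21, Jan 22, Jan 23, Jan 24, Jan 27, Jan 28, skipping weekends) brings us to Tuesday, Jan 28, 2025, which is the date termination becomes effective.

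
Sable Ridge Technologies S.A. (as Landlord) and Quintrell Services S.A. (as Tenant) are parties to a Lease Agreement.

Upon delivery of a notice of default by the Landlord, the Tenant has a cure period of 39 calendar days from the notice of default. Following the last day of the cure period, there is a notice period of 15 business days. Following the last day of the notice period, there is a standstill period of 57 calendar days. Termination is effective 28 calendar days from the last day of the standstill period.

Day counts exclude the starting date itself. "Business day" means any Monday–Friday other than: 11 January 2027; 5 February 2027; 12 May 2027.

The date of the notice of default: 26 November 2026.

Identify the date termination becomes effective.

The last day of the cure period: 39 calendar days after 26 November 2026 is 4 January 2027.
The last day of the notice period: 15 business days after Monday, 4 January 2027, skipping weekends and the listed holiday on Jan 11 — Jan 5, Jan 6, Jan 7, Jan 8, …, Jan 22, Jan 25, Jan 26 — lands on Tuesday, 26 January 2027.
Adding 57 calendar days to 26 January 2027 gives 24 March 2027, which is the last day of the standstill period.
Adding 28 calendar days to 24 March 2027 gives 21 April 2027, which is the date termination becomes effective.

21 April 2027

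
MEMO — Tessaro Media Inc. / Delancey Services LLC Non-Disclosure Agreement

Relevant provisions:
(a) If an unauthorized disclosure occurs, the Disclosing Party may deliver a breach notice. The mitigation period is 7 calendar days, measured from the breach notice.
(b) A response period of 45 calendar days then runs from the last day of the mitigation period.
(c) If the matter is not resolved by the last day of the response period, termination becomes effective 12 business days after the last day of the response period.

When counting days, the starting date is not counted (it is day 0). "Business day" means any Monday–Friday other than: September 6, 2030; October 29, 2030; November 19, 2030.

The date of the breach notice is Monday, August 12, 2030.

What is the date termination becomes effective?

The last day of the mitigation period: August 12, 2030 + 7 days = August 19, 2030.
The last day of the response period: August 19, 2030 + 45 days = October 3, 2030.
The date termination becomes effective: 12 business days after Thursday, October 3, 2030, skipping weekends — Oct 4, Oct 7, Oct 8, Oct 9, …, Oct 17, Oct 18, Oct 21 — lands on Monday, October 21, 2030.

October 21, 2030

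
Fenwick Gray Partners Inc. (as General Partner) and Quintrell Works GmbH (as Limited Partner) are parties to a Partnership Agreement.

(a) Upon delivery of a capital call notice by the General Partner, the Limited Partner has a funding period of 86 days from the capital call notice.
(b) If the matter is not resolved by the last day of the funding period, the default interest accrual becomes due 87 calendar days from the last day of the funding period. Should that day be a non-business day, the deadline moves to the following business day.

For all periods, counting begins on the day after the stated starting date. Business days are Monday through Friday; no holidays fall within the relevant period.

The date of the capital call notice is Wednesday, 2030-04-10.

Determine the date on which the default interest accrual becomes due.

The last day of the funding period: 86 calendar days after 2030-04-10 is 2030-07-05.
Adding 87 calendar days to 2030-07-05 gives 2030-09-30, which is the date on which the default interest accrual becomes due. 2030-09-30 is a Monday, so no roll-forward applies.

2030-09-30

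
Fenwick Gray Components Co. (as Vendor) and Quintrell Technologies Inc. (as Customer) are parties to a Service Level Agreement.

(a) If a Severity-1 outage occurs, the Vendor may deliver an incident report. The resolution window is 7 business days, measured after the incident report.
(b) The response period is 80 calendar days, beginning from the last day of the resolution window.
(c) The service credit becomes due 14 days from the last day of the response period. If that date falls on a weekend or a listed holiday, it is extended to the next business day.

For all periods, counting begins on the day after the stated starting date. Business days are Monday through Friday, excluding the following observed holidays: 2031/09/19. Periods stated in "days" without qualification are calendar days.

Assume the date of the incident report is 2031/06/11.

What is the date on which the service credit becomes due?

The last day of the resolution window: counting 7 business days from Wednesday, 2031/06/11 (Jun 12, Jun 13, Jun 16, Jun 17, Jun 18, Jun 19, Jun 20, skipping weekends) reaches Friday, 2031/06/20.
Adding 80 calendar days to 2031/06/20 gives 2031/09/08, which is the last day of the response period.
The date on which the service credit becomes due: 14 calendar days after 2031/09/08 is 2031/09/22. 2031/09/22 is a Monday and is not a listed holiday, so no roll-forward applies.

2031/09/22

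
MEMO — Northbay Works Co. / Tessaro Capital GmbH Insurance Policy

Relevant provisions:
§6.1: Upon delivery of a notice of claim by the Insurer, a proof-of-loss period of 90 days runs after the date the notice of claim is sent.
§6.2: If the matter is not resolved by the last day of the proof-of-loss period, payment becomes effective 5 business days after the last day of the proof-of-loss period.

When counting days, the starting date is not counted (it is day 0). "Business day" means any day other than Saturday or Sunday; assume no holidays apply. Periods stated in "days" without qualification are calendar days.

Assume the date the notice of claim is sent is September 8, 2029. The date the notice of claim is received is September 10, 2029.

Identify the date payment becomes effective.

Adding 90 calendar days to September 8, 2029 gives December 7, 2029, which is the last day of the proof-of-loss period.
From Friday, December 7, 2029, 5 business days (Dec 10, Dec 11, Dec 12, Dec 13, Dec 14, skipping weekends) brings us to Friday, December 14, 2029, which is the date payment becomes effective.

December 14, 2029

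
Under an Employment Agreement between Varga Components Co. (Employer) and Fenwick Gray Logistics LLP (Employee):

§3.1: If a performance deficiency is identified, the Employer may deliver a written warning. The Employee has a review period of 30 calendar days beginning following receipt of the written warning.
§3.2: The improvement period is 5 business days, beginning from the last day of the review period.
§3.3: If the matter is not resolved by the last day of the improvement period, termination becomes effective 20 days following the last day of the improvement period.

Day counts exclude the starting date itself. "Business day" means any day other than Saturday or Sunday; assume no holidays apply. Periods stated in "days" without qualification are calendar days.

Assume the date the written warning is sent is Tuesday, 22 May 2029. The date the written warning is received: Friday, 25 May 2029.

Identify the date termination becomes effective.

19 July 2029

The last day of the review period: 30 calendar days after 25 May 2029 is 24 June 2029.
The last day of the improvement period: counting 5 business days from Sunday, 24 June 2029 (Jun 25, Jun 26, Jun 27, Jun 28, Jun 29, skipping weekends) reaches Friday, 29 June 2029.
Adding 20 calendar days to 29 June 2029 gives 19 July 2029, which is the date termination becomes effective.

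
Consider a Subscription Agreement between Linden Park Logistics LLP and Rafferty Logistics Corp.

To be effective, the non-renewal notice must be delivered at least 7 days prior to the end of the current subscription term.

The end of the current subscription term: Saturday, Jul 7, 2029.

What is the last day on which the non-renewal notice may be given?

Jun 30, 2029

Counting back 7 calendar days from Jul 7, 2029 gives Jun 30, 2029.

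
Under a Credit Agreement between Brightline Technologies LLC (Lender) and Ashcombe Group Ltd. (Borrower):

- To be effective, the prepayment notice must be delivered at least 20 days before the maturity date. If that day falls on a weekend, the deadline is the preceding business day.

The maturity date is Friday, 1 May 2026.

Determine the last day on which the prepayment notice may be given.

10 April 2026

Counting back 20 calendar days from 1 May 2026 gives 11 April 2026. That is a Saturday, so the deadline moves back to Friday, 10 April 2026.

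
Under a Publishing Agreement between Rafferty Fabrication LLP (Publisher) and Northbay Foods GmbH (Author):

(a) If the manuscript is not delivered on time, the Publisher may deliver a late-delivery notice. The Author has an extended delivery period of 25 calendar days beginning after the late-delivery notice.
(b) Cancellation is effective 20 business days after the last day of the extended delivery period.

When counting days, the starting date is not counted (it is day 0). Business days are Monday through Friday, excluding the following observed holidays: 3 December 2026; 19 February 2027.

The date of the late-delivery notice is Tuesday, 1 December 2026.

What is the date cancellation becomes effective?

22 January 2027

The last day of the extended delivery period: 1 December 2026 + 25 days = 26 December 2026.
The date cancellation becomes effective: counting 20 business days from Saturday, 26 December 2026 (Dec 28, Dec 29, Dec 30, Dec 31, …, Jan 20, Jan 21, Jan 22, skipping weekends) reaches Friday, 22 January 2027.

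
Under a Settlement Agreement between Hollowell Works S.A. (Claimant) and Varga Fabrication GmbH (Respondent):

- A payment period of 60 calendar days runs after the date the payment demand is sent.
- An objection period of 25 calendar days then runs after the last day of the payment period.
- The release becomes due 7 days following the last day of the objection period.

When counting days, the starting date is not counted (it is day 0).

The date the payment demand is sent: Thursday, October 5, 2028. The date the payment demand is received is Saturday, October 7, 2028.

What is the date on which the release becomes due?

January 5, 2029

The last day of the payment period: 60 calendar days after October 5, 2028 is December 4, 2028.
Adding 25 calendar days to December 4, 2028 gives December 29, 2028, which is the last day of the objection period.
Adding 7 calendar days to December 29, 2028 gives January 5, 2029, which is the date on which the release becomes due.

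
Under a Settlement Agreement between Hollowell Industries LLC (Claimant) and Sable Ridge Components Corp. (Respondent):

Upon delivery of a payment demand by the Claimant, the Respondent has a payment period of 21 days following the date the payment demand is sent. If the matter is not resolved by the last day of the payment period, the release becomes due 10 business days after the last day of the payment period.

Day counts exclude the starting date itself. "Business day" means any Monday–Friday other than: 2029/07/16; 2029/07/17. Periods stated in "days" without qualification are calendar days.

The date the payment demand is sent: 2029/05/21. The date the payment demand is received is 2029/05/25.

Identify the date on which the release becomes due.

2029/06/25

The last day of the payment period: 2029/05/21 + 21 days = 2029/06/11.
The date on which the release becomes due: counting 10 business days from Monday, 2029/06/11 (Jun 12, Jun 13, Jun 14, Jun 15, Jun 18, Jun 19, Jun 20, Jun 21, Jun 22, Jun 25, skipping weekends) reaches Monday, 2029/06/25.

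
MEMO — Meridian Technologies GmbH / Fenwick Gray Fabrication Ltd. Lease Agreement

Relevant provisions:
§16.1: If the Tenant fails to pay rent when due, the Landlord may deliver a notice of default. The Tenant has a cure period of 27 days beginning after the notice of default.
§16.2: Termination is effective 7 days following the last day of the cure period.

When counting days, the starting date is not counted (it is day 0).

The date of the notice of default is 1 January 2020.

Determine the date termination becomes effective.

4 February 2020

The last day of the cure period: 1 January 2020 + 27 days = 28 January 2020.
The date termination becomes effective: 7 calendar days after 28 January 2020 is 4 February 2020.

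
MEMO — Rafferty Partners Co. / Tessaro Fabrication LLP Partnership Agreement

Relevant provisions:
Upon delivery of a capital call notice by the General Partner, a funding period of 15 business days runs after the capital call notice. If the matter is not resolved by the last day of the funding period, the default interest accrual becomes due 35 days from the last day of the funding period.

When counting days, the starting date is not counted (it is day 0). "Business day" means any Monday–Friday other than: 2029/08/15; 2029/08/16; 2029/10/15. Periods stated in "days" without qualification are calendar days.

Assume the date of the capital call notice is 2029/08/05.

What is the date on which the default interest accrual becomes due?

The last day of the funding period: counting 15 business days from Sunday, 2029/08/05 (Aug 6, Aug 7, Aug 8, Aug 9, …, Aug 24, Aug 27, Aug 28, skipping weekends and the listed holidays on Aug 15, Aug 16) reaches Tuesday, 2029/08/28.
Adding 35 calendar days to 2029/08/28 gives 2029/10/02, which is the date on which the default interest accrual becomes due.

2029/10/02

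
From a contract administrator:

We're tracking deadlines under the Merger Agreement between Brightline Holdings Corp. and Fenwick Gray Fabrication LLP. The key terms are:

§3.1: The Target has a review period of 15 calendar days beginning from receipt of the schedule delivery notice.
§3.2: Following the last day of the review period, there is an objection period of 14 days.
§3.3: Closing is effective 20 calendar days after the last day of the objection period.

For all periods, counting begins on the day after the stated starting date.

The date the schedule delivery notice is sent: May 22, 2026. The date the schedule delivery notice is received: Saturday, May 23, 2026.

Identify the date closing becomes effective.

Jul 11, 2026

Adding 15 calendar days to May 23, 2026 gives Jun 7, 2026, which is the last day of the review period.
The last day of the objection period: 14 calendar days after Jun 7, 2026 is Jun 21, 2026.
The date closing becomes effective: Jun 21, 2026 + 20 days = Jul 11, 2026.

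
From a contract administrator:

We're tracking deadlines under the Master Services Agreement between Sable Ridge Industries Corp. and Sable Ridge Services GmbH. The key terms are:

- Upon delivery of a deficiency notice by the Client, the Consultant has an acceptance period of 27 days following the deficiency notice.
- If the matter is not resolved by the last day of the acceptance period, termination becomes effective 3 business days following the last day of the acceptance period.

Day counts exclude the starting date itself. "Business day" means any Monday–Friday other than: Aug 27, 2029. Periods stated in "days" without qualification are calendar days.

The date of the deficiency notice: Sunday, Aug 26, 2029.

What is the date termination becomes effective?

Sep 26, 2029

The last day of the acceptance period: 27 calendar days after Aug 26, 2029 is Sep 22, 2029.
The date termination becomes effective: counting 3 business days from Saturday, Sep 22, 2029 (Sep 24, Sep 25, Sep 26, skipping weekends) reaches Wednesday, Sep 26, 2029.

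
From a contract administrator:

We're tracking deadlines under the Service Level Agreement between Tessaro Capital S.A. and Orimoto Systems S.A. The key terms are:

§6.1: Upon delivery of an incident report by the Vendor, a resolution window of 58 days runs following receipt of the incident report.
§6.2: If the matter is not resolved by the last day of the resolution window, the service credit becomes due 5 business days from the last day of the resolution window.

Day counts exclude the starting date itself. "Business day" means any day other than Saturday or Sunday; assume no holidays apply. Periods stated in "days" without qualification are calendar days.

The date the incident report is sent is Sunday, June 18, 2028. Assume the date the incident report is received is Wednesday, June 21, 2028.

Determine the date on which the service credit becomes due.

August 25, 2028

Adding 58 calendar days to June 21, 2028 gives August 18, 2028, which is the last day of the resolution window.
The date on which the service credit becomes due: 5 business days after Friday, August 18, 2028, skipping weekends — Aug 21, Aug 22, Aug 23, Aug 24, Aug 25 — lands on Friday, August 25, 2028.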